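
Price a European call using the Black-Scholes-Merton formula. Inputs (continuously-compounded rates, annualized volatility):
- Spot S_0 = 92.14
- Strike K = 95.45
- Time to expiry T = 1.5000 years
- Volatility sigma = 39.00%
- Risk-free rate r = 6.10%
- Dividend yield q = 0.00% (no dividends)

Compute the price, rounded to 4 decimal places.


Answer: Price = 19.5497

Derivation:
d1 = (ln(S/K) + (r - q + 0.5*sigma^2) * T) / (sigma * sqrt(T)) = 0.35649834
d2 = d1 - sigma * sqrt(T) = -0.12115216
exp(-rT) = 0.91256132; exp(-qT) = 1.00000000
C = S_0 * exp(-qT) * N(d1) - K * exp(-rT) * N(d2)
N(d1) = 0.63926630; N(d2) = 0.45178526
C = 92.1400 * 1.00000000 * 0.63926630 - 95.4500 * 0.91256132 * 0.45178526 = 19.5497


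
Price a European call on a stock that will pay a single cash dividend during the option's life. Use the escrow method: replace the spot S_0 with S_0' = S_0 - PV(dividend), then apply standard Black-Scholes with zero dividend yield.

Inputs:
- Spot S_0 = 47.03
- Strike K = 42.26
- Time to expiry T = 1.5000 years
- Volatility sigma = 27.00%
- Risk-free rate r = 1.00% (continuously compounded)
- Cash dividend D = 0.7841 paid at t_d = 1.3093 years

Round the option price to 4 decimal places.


PV(D) = D * exp(-r * t_d) = 0.7841 * 0.98699234 = 0.77390069
S_0' = S_0 - PV(D) = 47.0300 - 0.77390069 = 46.25609931
d1 = (ln(S_0'/K) + (r + sigma^2/2)*T) / (sigma*sqrt(T)) = 0.48393244
d2 = d1 - sigma*sqrt(T) = 0.15325133
exp(-rT) = 0.98511194
N(d1) = 0.68578309; N(d2) = 0.56089996
C = S_0' * N(d1) - K * exp(-rT) * N(d2) = 46.25609931 * 0.68578309 - 42.2600 * 0.98511194 * 0.56089996 = 8.3709

Answer: Price = 8.3709


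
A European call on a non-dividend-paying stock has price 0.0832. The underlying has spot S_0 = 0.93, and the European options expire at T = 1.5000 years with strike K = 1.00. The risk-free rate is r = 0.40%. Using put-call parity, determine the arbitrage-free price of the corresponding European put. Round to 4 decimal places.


Answer: Put price = 0.1472

Derivation:
Put-call parity: C - P = S_0 * exp(-qT) - K * exp(-rT).
S_0 * exp(-qT) = 0.9300 * 1.00000000 = 0.93000000
K * exp(-rT) = 1.0000 * 0.99401796 = 0.99401796
P = C - S*exp(-qT) + K*exp(-rT)
P = 0.0832 - 0.93000000 + 0.99401796 = 0.1472


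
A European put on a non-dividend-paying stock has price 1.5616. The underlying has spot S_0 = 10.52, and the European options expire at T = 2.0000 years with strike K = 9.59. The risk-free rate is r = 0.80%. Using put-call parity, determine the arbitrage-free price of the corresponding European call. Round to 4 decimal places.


Answer: Call price = 2.6438

Derivation:
Put-call parity: C - P = S_0 * exp(-qT) - K * exp(-rT).
S_0 * exp(-qT) = 10.5200 * 1.00000000 = 10.52000000
K * exp(-rT) = 9.5900 * 0.98412732 = 9.43778100
C = P + S*exp(-qT) - K*exp(-rT)
C = 1.5616 + 10.52000000 - 9.43778100 = 2.6438


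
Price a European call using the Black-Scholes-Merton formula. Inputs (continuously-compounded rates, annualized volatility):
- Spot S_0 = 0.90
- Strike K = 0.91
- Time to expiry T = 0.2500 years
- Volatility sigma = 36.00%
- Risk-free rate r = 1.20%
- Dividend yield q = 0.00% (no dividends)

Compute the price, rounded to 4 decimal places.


d1 = (ln(S/K) + (r - q + 0.5*sigma^2) * T) / (sigma * sqrt(T)) = 0.04527869
d2 = d1 - sigma * sqrt(T) = -0.13472131
exp(-rT) = 0.99700450; exp(-qT) = 1.00000000
C = S_0 * exp(-qT) * N(d1) - K * exp(-rT) * N(d2)
N(d1) = 0.51805741; N(d2) = 0.44641611
C = 0.9000 * 1.00000000 * 0.51805741 - 0.9100 * 0.99700450 * 0.44641611 = 0.0612

Answer: Price = 0.0612


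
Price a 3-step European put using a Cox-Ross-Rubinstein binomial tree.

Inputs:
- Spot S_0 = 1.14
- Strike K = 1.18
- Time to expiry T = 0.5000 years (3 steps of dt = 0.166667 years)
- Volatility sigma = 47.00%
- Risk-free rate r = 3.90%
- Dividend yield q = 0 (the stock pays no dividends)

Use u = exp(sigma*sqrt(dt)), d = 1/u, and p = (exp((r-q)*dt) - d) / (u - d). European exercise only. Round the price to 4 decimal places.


Answer: Price = V(0,0) = 0.1721

Derivation:
dt = T/N = 0.166667
u = exp(sigma*sqrt(dt)) = 1.211521; d = 1/u = 0.825409
p = (exp((r-q)*dt) - d) / (u - d) = 0.469067
Discount per step: exp(-r*dt) = 0.993521
Stock lattice S(k, i) with i counting down-moves:
  k=0: S(0,0) = 1.1400
  k=1: S(1,0) = 1.3811; S(1,1) = 0.9410
  k=2: S(2,0) = 1.6733; S(2,1) = 1.1400; S(2,2) = 0.7767
  k=3: S(3,0) = 2.0272; S(3,1) = 1.3811; S(3,2) = 0.9410; S(3,3) = 0.6411
Terminal payoffs V(N, i) = max(K - S_T, 0):
  V(3,0) = 0.000000; V(3,1) = 0.000000; V(3,2) = 0.239034; V(3,3) = 0.538921
Backward induction: V(k, i) = exp(-r*dt) * [p * V(k+1, i) + (1-p) * V(k+1, i+1)].
  V(2,0) = exp(-r*dt) * [p*0.000000 + (1-p)*0.000000] = 0.000000
  V(2,1) = exp(-r*dt) * [p*0.000000 + (1-p)*0.239034] = 0.126089
  V(2,2) = exp(-r*dt) * [p*0.239034 + (1-p)*0.538921] = 0.395674
  V(1,0) = exp(-r*dt) * [p*0.000000 + (1-p)*0.126089] = 0.066511
  V(1,1) = exp(-r*dt) * [p*0.126089 + (1-p)*0.395674] = 0.267476
  V(0,0) = exp(-r*dt) * [p*0.066511 + (1-p)*0.267476] = 0.172088


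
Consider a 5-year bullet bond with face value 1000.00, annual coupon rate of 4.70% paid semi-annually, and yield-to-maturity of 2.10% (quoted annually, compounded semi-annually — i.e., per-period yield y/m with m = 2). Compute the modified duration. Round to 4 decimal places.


Coupon per period c = face * coupon_rate / m = 23.500000
Periods per year m = 2; per-period yield y/m = 0.010500
Number of cashflows N = 10
Cashflows (t years, CF_t, discount factor 1/(1+y/m)^(m*t), PV):
  t = 0.5000: CF_t = 23.500000, DF = 0.989609, PV = 23.255814
  t = 1.0000: CF_t = 23.500000, DF = 0.979326, PV = 23.014165
  t = 1.5000: CF_t = 23.500000, DF = 0.969150, PV = 22.775027
  t = 2.0000: CF_t = 23.500000, DF = 0.959080, PV = 22.538374
  t = 2.5000: CF_t = 23.500000, DF = 0.949114, PV = 22.304181
  t = 3.0000: CF_t = 23.500000, DF = 0.939252, PV = 22.072420
  t = 3.5000: CF_t = 23.500000, DF = 0.929492, PV = 21.843068
  t = 4.0000: CF_t = 23.500000, DF = 0.919834, PV = 21.616099
  t = 4.5000: CF_t = 23.500000, DF = 0.910276, PV = 21.391488
  t = 5.0000: CF_t = 1023.500000, DF = 0.900818, PV = 921.986726
Price P = sum_t PV_t = 1122.797363
First compute Macaulay numerator sum_t t * PV_t:
  t * PV_t at t = 0.5000: 11.627907
  t * PV_t at t = 1.0000: 23.014165
  t * PV_t at t = 1.5000: 34.162541
  t * PV_t at t = 2.0000: 45.076749
  t * PV_t at t = 2.5000: 55.760452
  t * PV_t at t = 3.0000: 66.217261
  t * PV_t at t = 3.5000: 76.450738
  t * PV_t at t = 4.0000: 86.464396
  t * PV_t at t = 4.5000: 96.261697
  t * PV_t at t = 5.0000: 4609.933630
Macaulay duration D = 5104.969535 / 1122.797363 = 4.546653
Modified duration = D / (1 + y/m) = 4.546653 / (1 + 0.010500) = 4.499409

Answer: Modified duration = 4.4994


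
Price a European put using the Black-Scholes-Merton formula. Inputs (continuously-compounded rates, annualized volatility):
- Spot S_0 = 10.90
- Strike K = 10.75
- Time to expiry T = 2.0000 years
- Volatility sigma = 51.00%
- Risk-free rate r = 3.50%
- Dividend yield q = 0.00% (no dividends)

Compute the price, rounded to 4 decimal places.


Answer: Price = 2.5268

Derivation:
d1 = (ln(S/K) + (r - q + 0.5*sigma^2) * T) / (sigma * sqrt(T)) = 0.47689089
d2 = d1 - sigma * sqrt(T) = -0.24435803
exp(-rT) = 0.93239382; exp(-qT) = 1.00000000
P = K * exp(-rT) * N(-d2) - S_0 * exp(-qT) * N(-d1)
N(-d1) = 0.31671991; N(-d2) = 0.59652323
P = 10.7500 * 0.93239382 * 0.59652323 - 10.9000 * 1.00000000 * 0.31671991 = 2.5268


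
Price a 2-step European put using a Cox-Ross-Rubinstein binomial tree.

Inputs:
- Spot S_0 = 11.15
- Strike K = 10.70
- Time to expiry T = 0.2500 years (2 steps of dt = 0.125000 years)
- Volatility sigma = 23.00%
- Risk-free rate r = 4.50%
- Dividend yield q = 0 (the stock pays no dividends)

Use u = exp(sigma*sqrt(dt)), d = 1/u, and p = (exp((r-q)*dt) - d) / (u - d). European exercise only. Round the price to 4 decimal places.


dt = T/N = 0.125000
u = exp(sigma*sqrt(dt)) = 1.084715; d = 1/u = 0.921901
p = (exp((r-q)*dt) - d) / (u - d) = 0.514328
Discount per step: exp(-r*dt) = 0.994391
Stock lattice S(k, i) with i counting down-moves:
  k=0: S(0,0) = 11.1500
  k=1: S(1,0) = 12.0946; S(1,1) = 10.2792
  k=2: S(2,0) = 13.1192; S(2,1) = 11.1500; S(2,2) = 9.4764
Terminal payoffs V(N, i) = max(K - S_T, 0):
  V(2,0) = 0.000000; V(2,1) = 0.000000; V(2,2) = 1.223596
Backward induction: V(k, i) = exp(-r*dt) * [p * V(k+1, i) + (1-p) * V(k+1, i+1)].
  V(1,0) = exp(-r*dt) * [p*0.000000 + (1-p)*0.000000] = 0.000000
  V(1,1) = exp(-r*dt) * [p*0.000000 + (1-p)*1.223596] = 0.590933
  V(0,0) = exp(-r*dt) * [p*0.000000 + (1-p)*0.590933] = 0.285390

Answer: Price = V(0,0) = 0.2854


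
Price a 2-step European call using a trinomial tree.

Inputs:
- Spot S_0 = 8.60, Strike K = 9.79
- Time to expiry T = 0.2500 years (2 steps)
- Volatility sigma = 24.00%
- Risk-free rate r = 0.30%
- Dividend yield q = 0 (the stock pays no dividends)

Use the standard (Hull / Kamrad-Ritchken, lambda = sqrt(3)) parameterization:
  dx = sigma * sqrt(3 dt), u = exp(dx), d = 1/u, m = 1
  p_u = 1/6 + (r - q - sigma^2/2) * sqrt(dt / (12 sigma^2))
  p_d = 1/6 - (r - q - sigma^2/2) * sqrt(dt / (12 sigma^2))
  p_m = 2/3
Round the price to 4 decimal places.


Answer: Price = V(0,0) = 0.0779

Derivation:
dt = T/N = 0.125000; dx = sigma*sqrt(3*dt) = 0.146969
u = exp(dx) = 1.158319; d = 1/u = 0.863320
p_u = 0.155695, p_m = 0.666667, p_d = 0.177638
Discount per step: exp(-r*dt) = 0.999625
Stock lattice S(k, j) with j the centered position index:
  k=0: S(0,+0) = 8.6000
  k=1: S(1,-1) = 7.4246; S(1,+0) = 8.6000; S(1,+1) = 9.9615
  k=2: S(2,-2) = 6.4098; S(2,-1) = 7.4246; S(2,+0) = 8.6000; S(2,+1) = 9.9615; S(2,+2) = 11.5386
Terminal payoffs V(N, j) = max(S_T - K, 0):
  V(2,-2) = 0.000000; V(2,-1) = 0.000000; V(2,+0) = 0.000000; V(2,+1) = 0.171539; V(2,+2) = 1.748635
Backward induction: V(k, j) = exp(-r*dt) * [p_u * V(k+1, j+1) + p_m * V(k+1, j) + p_d * V(k+1, j-1)]
  V(1,-1) = exp(-r*dt) * [p_u*0.000000 + p_m*0.000000 + p_d*0.000000] = 0.000000
  V(1,+0) = exp(-r*dt) * [p_u*0.171539 + p_m*0.000000 + p_d*0.000000] = 0.026698
  V(1,+1) = exp(-r*dt) * [p_u*1.748635 + p_m*0.171539 + p_d*0.000000] = 0.386468
  V(0,+0) = exp(-r*dt) * [p_u*0.386468 + p_m*0.026698 + p_d*0.000000] = 0.077940


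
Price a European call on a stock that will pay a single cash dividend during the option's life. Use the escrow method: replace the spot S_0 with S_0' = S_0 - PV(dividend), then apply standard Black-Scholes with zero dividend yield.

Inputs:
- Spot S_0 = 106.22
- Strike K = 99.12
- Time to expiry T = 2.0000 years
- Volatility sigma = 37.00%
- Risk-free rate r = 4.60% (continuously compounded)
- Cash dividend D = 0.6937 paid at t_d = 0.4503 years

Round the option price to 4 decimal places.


PV(D) = D * exp(-r * t_d) = 0.6937 * 0.97949926 = 0.67947863
S_0' = S_0 - PV(D) = 106.2200 - 0.67947863 = 105.54052137
d1 = (ln(S_0'/K) + (r + sigma^2/2)*T) / (sigma*sqrt(T)) = 0.55739838
d2 = d1 - sigma*sqrt(T) = 0.03413937
exp(-rT) = 0.91210515
N(d1) = 0.71137237; N(d2) = 0.51361699
C = S_0' * N(d1) - K * exp(-rT) * N(d2) = 105.54052137 * 0.71137237 - 99.1200 * 0.91210515 * 0.51361699 = 28.6436

Answer: Price = 28.6436


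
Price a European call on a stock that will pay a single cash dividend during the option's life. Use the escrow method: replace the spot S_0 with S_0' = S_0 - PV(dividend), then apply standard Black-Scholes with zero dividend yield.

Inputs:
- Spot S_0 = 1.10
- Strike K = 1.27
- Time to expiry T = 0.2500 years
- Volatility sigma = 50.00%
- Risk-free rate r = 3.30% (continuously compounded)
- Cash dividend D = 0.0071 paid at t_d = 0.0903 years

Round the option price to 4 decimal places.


Answer: Price = 0.0519

Derivation:
PV(D) = D * exp(-r * t_d) = 0.0071 * 0.99702454 = 0.00707887
S_0' = S_0 - PV(D) = 1.1000 - 0.00707887 = 1.09292113
d1 = (ln(S_0'/K) + (r + sigma^2/2)*T) / (sigma*sqrt(T)) = -0.44265143
d2 = d1 - sigma*sqrt(T) = -0.69265143
exp(-rT) = 0.99178394
N(d1) = 0.32900894; N(d2) = 0.24426416
C = S_0' * N(d1) - K * exp(-rT) * N(d2) = 1.09292113 * 0.32900894 - 1.2700 * 0.99178394 * 0.24426416 = 0.0519


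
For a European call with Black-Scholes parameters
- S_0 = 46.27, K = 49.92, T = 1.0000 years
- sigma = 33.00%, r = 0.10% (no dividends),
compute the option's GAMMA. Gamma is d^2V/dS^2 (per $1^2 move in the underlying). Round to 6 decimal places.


Answer: Gamma = 0.026077

Derivation:
d1 = -0.0620543065; d2 = -0.3920543065
phi(d1) = 0.3981749085; exp(-qT) = 1.0000000000; exp(-rT) = 0.9990004998
Gamma = exp(-qT) * phi(d1) / (S * sigma * sqrt(T)) = 1.0000000000 * 0.3981749085 / (46.2700 * 0.3300 * 1.0000000000) = 0.026077


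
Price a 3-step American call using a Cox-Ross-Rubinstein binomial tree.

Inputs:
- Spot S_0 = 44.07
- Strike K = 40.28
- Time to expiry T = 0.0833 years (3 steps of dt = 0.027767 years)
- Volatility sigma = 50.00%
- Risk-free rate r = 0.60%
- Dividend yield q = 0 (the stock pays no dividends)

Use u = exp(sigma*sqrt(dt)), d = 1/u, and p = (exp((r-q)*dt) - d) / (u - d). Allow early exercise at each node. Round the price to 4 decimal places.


dt = T/N = 0.027767
u = exp(sigma*sqrt(dt)) = 1.086886; d = 1/u = 0.920060
p = (exp((r-q)*dt) - d) / (u - d) = 0.480182
Discount per step: exp(-r*dt) = 0.999833
Stock lattice S(k, i) with i counting down-moves:
  k=0: S(0,0) = 44.0700
  k=1: S(1,0) = 47.8991; S(1,1) = 40.5470
  k=2: S(2,0) = 52.0608; S(2,1) = 44.0700; S(2,2) = 37.3057
  k=3: S(3,0) = 56.5842; S(3,1) = 47.8991; S(3,2) = 40.5470; S(3,3) = 34.3235
Terminal payoffs V(N, i) = max(S_T - K, 0):
  V(3,0) = 16.304171; V(3,1) = 7.619063; V(3,2) = 0.267033; V(3,3) = 0.000000
Backward induction: V(k, i) = exp(-r*dt) * [p * V(k+1, i) + (1-p) * V(k+1, i+1)]; then take max(V_cont, immediate exercise) for American.
  V(2,0) = exp(-r*dt) * [p*16.304171 + (1-p)*7.619063] = 11.787528; exercise = 11.780818; V(2,0) = max -> 11.787528
  V(2,1) = exp(-r*dt) * [p*7.619063 + (1-p)*0.267033] = 3.796710; exercise = 3.790000; V(2,1) = max -> 3.796710
  V(2,2) = exp(-r*dt) * [p*0.267033 + (1-p)*0.000000] = 0.128203; exercise = 0.000000; V(2,2) = max -> 0.128203
  V(1,0) = exp(-r*dt) * [p*11.787528 + (1-p)*3.796710] = 7.632482; exercise = 7.619063; V(1,0) = max -> 7.632482
  V(1,1) = exp(-r*dt) * [p*3.796710 + (1-p)*0.128203] = 1.889438; exercise = 0.267033; V(1,1) = max -> 1.889438
  V(0,0) = exp(-r*dt) * [p*7.632482 + (1-p)*1.889438] = 4.646368; exercise = 3.790000; V(0,0) = max -> 4.646368

Answer: Price = V(0,0) = 4.6464


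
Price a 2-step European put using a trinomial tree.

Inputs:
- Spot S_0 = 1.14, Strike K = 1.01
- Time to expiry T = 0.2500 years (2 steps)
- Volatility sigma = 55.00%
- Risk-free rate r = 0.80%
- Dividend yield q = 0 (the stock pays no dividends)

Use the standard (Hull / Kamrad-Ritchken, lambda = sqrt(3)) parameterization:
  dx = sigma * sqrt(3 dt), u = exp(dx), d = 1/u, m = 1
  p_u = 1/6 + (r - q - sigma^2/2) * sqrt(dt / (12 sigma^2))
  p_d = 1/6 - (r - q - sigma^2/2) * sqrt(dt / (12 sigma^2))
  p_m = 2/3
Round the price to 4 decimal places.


Answer: Price = V(0,0) = 0.0664

Derivation:
dt = T/N = 0.125000; dx = sigma*sqrt(3*dt) = 0.336805
u = exp(dx) = 1.400466; d = 1/u = 0.714048
p_u = 0.140084, p_m = 0.666667, p_d = 0.193249
Discount per step: exp(-r*dt) = 0.999000
Stock lattice S(k, j) with j the centered position index:
  k=0: S(0,+0) = 1.1400
  k=1: S(1,-1) = 0.8140; S(1,+0) = 1.1400; S(1,+1) = 1.5965
  k=2: S(2,-2) = 0.5812; S(2,-1) = 0.8140; S(2,+0) = 1.1400; S(2,+1) = 1.5965; S(2,+2) = 2.2359
Terminal payoffs V(N, j) = max(K - S_T, 0):
  V(2,-2) = 0.428754; V(2,-1) = 0.195985; V(2,+0) = 0.000000; V(2,+1) = 0.000000; V(2,+2) = 0.000000
Backward induction: V(k, j) = exp(-r*dt) * [p_u * V(k+1, j+1) + p_m * V(k+1, j) + p_d * V(k+1, j-1)]
  V(1,-1) = exp(-r*dt) * [p_u*0.000000 + p_m*0.195985 + p_d*0.428754] = 0.213300
  V(1,+0) = exp(-r*dt) * [p_u*0.000000 + p_m*0.000000 + p_d*0.195985] = 0.037836
  V(1,+1) = exp(-r*dt) * [p_u*0.000000 + p_m*0.000000 + p_d*0.000000] = 0.000000
  V(0,+0) = exp(-r*dt) * [p_u*0.000000 + p_m*0.037836 + p_d*0.213300] = 0.066378


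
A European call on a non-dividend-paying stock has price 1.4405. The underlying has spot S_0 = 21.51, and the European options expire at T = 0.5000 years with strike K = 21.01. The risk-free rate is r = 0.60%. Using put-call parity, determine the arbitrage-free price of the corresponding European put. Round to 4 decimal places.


Answer: Put price = 0.8776

Derivation:
Put-call parity: C - P = S_0 * exp(-qT) - K * exp(-rT).
S_0 * exp(-qT) = 21.5100 * 1.00000000 = 21.51000000
K * exp(-rT) = 21.0100 * 0.99700450 = 20.94706445
P = C - S*exp(-qT) + K*exp(-rT)
P = 1.4405 - 21.51000000 + 20.94706445 = 0.8776


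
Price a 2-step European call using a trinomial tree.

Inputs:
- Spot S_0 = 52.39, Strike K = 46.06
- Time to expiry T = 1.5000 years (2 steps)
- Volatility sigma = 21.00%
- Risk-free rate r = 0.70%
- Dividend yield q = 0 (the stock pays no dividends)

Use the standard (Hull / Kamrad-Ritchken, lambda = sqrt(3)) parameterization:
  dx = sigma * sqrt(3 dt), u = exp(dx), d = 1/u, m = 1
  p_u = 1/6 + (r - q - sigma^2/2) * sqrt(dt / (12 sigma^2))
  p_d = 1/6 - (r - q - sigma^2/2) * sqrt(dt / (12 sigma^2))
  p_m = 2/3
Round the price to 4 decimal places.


Answer: Price = V(0,0) = 9.3226

Derivation:
dt = T/N = 0.750000; dx = sigma*sqrt(3*dt) = 0.315000
u = exp(dx) = 1.370259; d = 1/u = 0.729789
p_u = 0.148750, p_m = 0.666667, p_d = 0.184583
Discount per step: exp(-r*dt) = 0.994764
Stock lattice S(k, j) with j the centered position index:
  k=0: S(0,+0) = 52.3900
  k=1: S(1,-1) = 38.2336; S(1,+0) = 52.3900; S(1,+1) = 71.7879
  k=2: S(2,-2) = 27.9025; S(2,-1) = 38.2336; S(2,+0) = 52.3900; S(2,+1) = 71.7879; S(2,+2) = 98.3680
Terminal payoffs V(N, j) = max(S_T - K, 0):
  V(2,-2) = 0.000000; V(2,-1) = 0.000000; V(2,+0) = 6.330000; V(2,+1) = 25.727885; V(2,+2) = 52.308018
Backward induction: V(k, j) = exp(-r*dt) * [p_u * V(k+1, j+1) + p_m * V(k+1, j) + p_d * V(k+1, j-1)]
  V(1,-1) = exp(-r*dt) * [p_u*6.330000 + p_m*0.000000 + p_d*0.000000] = 0.936657
  V(1,+0) = exp(-r*dt) * [p_u*25.727885 + p_m*6.330000 + p_d*0.000000] = 8.004887
  V(1,+1) = exp(-r*dt) * [p_u*52.308018 + p_m*25.727885 + p_d*6.330000] = 25.964482
  V(0,+0) = exp(-r*dt) * [p_u*25.964482 + p_m*8.004887 + p_d*0.936657] = 9.322627


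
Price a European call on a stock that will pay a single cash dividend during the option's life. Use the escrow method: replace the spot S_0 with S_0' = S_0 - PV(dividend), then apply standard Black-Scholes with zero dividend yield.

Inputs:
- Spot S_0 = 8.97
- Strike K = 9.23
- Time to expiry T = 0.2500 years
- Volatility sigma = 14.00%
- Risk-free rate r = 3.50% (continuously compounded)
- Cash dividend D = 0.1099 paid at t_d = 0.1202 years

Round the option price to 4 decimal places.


Answer: Price = 0.1329

Derivation:
PV(D) = D * exp(-r * t_d) = 0.1099 * 0.99580184 = 0.10943862
S_0' = S_0 - PV(D) = 8.9700 - 0.10943862 = 8.86056138
d1 = (ln(S_0'/K) + (r + sigma^2/2)*T) / (sigma*sqrt(T)) = -0.42355607
d2 = d1 - sigma*sqrt(T) = -0.49355607
exp(-rT) = 0.99128817
N(d1) = 0.33594480; N(d2) = 0.31080987
C = S_0' * N(d1) - K * exp(-rT) * N(d2) = 8.86056138 * 0.33594480 - 9.2300 * 0.99128817 * 0.31080987 = 0.1329


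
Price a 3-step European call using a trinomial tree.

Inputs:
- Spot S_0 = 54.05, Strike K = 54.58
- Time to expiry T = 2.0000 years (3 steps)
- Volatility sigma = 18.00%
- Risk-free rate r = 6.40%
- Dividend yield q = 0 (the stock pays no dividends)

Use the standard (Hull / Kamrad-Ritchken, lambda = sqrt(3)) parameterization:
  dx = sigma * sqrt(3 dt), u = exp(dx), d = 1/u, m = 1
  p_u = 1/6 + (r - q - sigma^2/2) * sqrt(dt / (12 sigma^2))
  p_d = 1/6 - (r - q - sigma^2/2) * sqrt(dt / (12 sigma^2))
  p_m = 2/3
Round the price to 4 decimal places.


dt = T/N = 0.666667; dx = sigma*sqrt(3*dt) = 0.254558
u = exp(dx) = 1.289892; d = 1/u = 0.775259
p_u = 0.229259, p_m = 0.666667, p_d = 0.104075
Discount per step: exp(-r*dt) = 0.958231
Stock lattice S(k, j) with j the centered position index:
  k=0: S(0,+0) = 54.0500
  k=1: S(1,-1) = 41.9027; S(1,+0) = 54.0500; S(1,+1) = 69.7187
  k=2: S(2,-2) = 32.4855; S(2,-1) = 41.9027; S(2,+0) = 54.0500; S(2,+1) = 69.7187; S(2,+2) = 89.9295
  k=3: S(3,-3) = 25.1846; S(3,-2) = 32.4855; S(3,-1) = 41.9027; S(3,+0) = 54.0500; S(3,+1) = 69.7187; S(3,+2) = 89.9295; S(3,+3) = 115.9994
Terminal payoffs V(N, j) = max(S_T - K, 0):
  V(3,-3) = 0.000000; V(3,-2) = 0.000000; V(3,-1) = 0.000000; V(3,+0) = 0.000000; V(3,+1) = 15.138659; V(3,+2) = 35.349536; V(3,+3) = 61.419382
Backward induction: V(k, j) = exp(-r*dt) * [p_u * V(k+1, j+1) + p_m * V(k+1, j) + p_d * V(k+1, j-1)]
  V(2,-2) = exp(-r*dt) * [p_u*0.000000 + p_m*0.000000 + p_d*0.000000] = 0.000000
  V(2,-1) = exp(-r*dt) * [p_u*0.000000 + p_m*0.000000 + p_d*0.000000] = 0.000000
  V(2,+0) = exp(-r*dt) * [p_u*15.138659 + p_m*0.000000 + p_d*0.000000] = 3.325702
  V(2,+1) = exp(-r*dt) * [p_u*35.349536 + p_m*15.138659 + p_d*0.000000] = 17.436569
  V(2,+2) = exp(-r*dt) * [p_u*61.419382 + p_m*35.349536 + p_d*15.138659] = 37.584527
  V(1,-1) = exp(-r*dt) * [p_u*3.325702 + p_m*0.000000 + p_d*0.000000] = 0.730599
  V(1,+0) = exp(-r*dt) * [p_u*17.436569 + p_m*3.325702 + p_d*0.000000] = 5.955040
  V(1,+1) = exp(-r*dt) * [p_u*37.584527 + p_m*17.436569 + p_d*3.325702] = 19.727174
  V(0,+0) = exp(-r*dt) * [p_u*19.727174 + p_m*5.955040 + p_d*0.730599] = 8.210782

Answer: Price = V(0,0) = 8.2108


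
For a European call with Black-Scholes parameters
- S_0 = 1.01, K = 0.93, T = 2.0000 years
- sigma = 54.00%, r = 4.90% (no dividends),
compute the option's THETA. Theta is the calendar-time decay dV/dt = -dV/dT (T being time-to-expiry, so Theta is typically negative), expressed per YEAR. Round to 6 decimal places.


d1 = 0.6182221804; d2 = -0.1454531433
phi(d1) = 0.3295464824; exp(-qT) = 1.0000000000; exp(-rT) = 0.9066489038
Theta = -S*exp(-qT)*phi(d1)*sigma/(2*sqrt(T)) - r*K*exp(-rT)*N(d2) + q*S*exp(-qT)*N(d1)
N(d1) = 0.7317855545; N(d2) = 0.4421765542; sqrt(T) = 1.4142135624
Term 1 = -1.0100 * 1.0000000000 * 0.3295464824 * 0.5400 / (2 * 1.4142135624) = -0.0635457954
Term 2 = -0.0490 * 0.9300 * 0.9066489038 * 0.4421765542 = -0.0182689623
Term 3 = 0 (no dividend yield, q = 0)
Theta = -0.0635457954 + (-0.0182689623) + (0.0000000000) = -0.081815

Answer: Theta = -0.081815


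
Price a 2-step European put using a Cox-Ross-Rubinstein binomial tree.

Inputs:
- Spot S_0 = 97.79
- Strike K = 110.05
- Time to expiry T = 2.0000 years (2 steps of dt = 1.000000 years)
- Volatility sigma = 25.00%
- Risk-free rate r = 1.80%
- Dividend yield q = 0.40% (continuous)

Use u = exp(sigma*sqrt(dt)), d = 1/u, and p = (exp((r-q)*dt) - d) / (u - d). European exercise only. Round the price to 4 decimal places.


Answer: Price = V(0,0) = 19.8561

Derivation:
dt = T/N = 1.000000
u = exp(sigma*sqrt(dt)) = 1.284025; d = 1/u = 0.778801
p = (exp((r-q)*dt) - d) / (u - d) = 0.465729
Discount per step: exp(-r*dt) = 0.982161
Stock lattice S(k, i) with i counting down-moves:
  k=0: S(0,0) = 97.7900
  k=1: S(1,0) = 125.5648; S(1,1) = 76.1589
  k=2: S(2,0) = 161.2285; S(2,1) = 97.7900; S(2,2) = 59.3126
Terminal payoffs V(N, i) = max(K - S_T, 0):
  V(2,0) = 0.000000; V(2,1) = 12.260000; V(2,2) = 50.737367
Backward induction: V(k, i) = exp(-r*dt) * [p * V(k+1, i) + (1-p) * V(k+1, i+1)].
  V(1,0) = exp(-r*dt) * [p*0.000000 + (1-p)*12.260000] = 6.433316
  V(1,1) = exp(-r*dt) * [p*12.260000 + (1-p)*50.737367] = 32.231920
  V(0,0) = exp(-r*dt) * [p*6.433316 + (1-p)*32.231920] = 19.856121


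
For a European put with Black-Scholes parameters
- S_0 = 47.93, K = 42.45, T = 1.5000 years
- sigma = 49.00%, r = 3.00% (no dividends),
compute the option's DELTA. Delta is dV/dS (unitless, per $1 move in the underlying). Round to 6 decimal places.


Answer: Delta = -0.281847

Derivation:
d1 = 0.5773625627; d2 = -0.0227624243
phi(d1) = 0.3376949528; exp(-qT) = 1.0000000000; exp(-rT) = 0.9559974818
N(-d1) = 0.2818472794
Delta = -exp(-qT) * N(-d1) = -1.0000000000 * 0.2818472794 = -0.281847


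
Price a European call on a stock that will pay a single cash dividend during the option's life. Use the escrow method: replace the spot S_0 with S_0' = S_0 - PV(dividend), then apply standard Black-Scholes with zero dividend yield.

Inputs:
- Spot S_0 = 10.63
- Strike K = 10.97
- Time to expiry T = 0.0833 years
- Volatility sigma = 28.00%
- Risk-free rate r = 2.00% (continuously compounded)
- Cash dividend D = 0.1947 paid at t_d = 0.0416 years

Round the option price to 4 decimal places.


Answer: Price = 0.1462

Derivation:
PV(D) = D * exp(-r * t_d) = 0.1947 * 0.99916835 = 0.19453808
S_0' = S_0 - PV(D) = 10.6300 - 0.19453808 = 10.43546192
d1 = (ln(S_0'/K) + (r + sigma^2/2)*T) / (sigma*sqrt(T)) = -0.55712794
d2 = d1 - sigma*sqrt(T) = -0.63794081
exp(-rT) = 0.99833539
N(d1) = 0.28872001; N(d2) = 0.26175610
C = S_0' * N(d1) - K * exp(-rT) * N(d2) = 10.43546192 * 0.28872001 - 10.9700 * 0.99833539 * 0.26175610 = 0.1462


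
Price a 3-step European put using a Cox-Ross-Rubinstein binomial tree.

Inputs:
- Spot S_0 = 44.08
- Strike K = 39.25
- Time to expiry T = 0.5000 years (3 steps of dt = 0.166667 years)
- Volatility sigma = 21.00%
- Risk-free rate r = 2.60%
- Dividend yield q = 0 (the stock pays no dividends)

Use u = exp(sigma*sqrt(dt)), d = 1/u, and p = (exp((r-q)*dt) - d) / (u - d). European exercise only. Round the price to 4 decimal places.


Answer: Price = V(0,0) = 0.6228

Derivation:
dt = T/N = 0.166667
u = exp(sigma*sqrt(dt)) = 1.089514; d = 1/u = 0.917840
p = (exp((r-q)*dt) - d) / (u - d) = 0.503876
Discount per step: exp(-r*dt) = 0.995676
Stock lattice S(k, i) with i counting down-moves:
  k=0: S(0,0) = 44.0800
  k=1: S(1,0) = 48.0258; S(1,1) = 40.4584
  k=2: S(2,0) = 52.3248; S(2,1) = 44.0800; S(2,2) = 37.1343
  k=3: S(3,0) = 57.0086; S(3,1) = 48.0258; S(3,2) = 40.4584; S(3,3) = 34.0834
Terminal payoffs V(N, i) = max(K - S_T, 0):
  V(3,0) = 0.000000; V(3,1) = 0.000000; V(3,2) = 0.000000; V(3,3) = 5.166625
Backward induction: V(k, i) = exp(-r*dt) * [p * V(k+1, i) + (1-p) * V(k+1, i+1)].
  V(2,0) = exp(-r*dt) * [p*0.000000 + (1-p)*0.000000] = 0.000000
  V(2,1) = exp(-r*dt) * [p*0.000000 + (1-p)*0.000000] = 0.000000
  V(2,2) = exp(-r*dt) * [p*0.000000 + (1-p)*5.166625] = 2.552201
  V(1,0) = exp(-r*dt) * [p*0.000000 + (1-p)*0.000000] = 0.000000
  V(1,1) = exp(-r*dt) * [p*0.000000 + (1-p)*2.552201] = 1.260732
  V(0,0) = exp(-r*dt) * [p*0.000000 + (1-p)*1.260732] = 0.622774


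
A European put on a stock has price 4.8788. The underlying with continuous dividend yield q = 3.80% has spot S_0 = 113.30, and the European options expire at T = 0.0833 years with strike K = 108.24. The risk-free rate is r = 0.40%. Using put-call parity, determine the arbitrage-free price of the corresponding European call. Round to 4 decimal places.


Put-call parity: C - P = S_0 * exp(-qT) - K * exp(-rT).
S_0 * exp(-qT) = 113.3000 * 0.99683960 = 112.94192720
K * exp(-rT) = 108.2400 * 0.99966686 = 108.20394044
C = P + S*exp(-qT) - K*exp(-rT)
C = 4.8788 + 112.94192720 - 108.20394044 = 9.6168

Answer: Call price = 9.6168


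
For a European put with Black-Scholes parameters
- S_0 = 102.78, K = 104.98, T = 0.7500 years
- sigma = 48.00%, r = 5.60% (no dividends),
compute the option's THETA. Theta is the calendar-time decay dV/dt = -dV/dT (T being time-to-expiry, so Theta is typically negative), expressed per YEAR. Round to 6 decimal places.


Answer: Theta = -7.819536

Derivation:
d1 = 0.2579334597; d2 = -0.1577587341
phi(d1) = 0.3858898287; exp(-qT) = 1.0000000000; exp(-rT) = 0.9588697806
Theta = -S*exp(-qT)*phi(d1)*sigma/(2*sqrt(T)) + r*K*exp(-rT)*N(-d2) - q*S*exp(-qT)*N(-d1)
N(-d1) = 0.3982291306; N(-d2) = 0.5626765416; sqrt(T) = 0.8660254038
Term 1 = -102.7800 * 1.0000000000 * 0.3858898287 * 0.4800 / (2 * 0.8660254038) = -10.9913884059
Term 2 = 0.0560 * 104.9800 * 0.9588697806 * 0.5626765416 = 3.1718528906
Term 3 = 0 (no dividend yield, q = 0)
Theta = -10.9913884059 + (3.1718528906) + (0.0000000000) = -7.819536


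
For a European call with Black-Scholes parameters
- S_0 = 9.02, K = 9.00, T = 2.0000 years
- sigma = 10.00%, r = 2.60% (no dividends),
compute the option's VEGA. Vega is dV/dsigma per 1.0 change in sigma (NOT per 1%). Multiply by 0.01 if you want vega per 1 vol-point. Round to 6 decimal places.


Answer: Vega = 4.590436

Derivation:
d1 = 0.4541022548; d2 = 0.3126808985
phi(d1) = 0.3598590104; exp(-qT) = 1.0000000000; exp(-rT) = 0.9493288668
Vega = S * exp(-qT) * phi(d1) * sqrt(T) = 9.0200 * 1.0000000000 * 0.3598590104 * 1.4142135624 = 4.590436


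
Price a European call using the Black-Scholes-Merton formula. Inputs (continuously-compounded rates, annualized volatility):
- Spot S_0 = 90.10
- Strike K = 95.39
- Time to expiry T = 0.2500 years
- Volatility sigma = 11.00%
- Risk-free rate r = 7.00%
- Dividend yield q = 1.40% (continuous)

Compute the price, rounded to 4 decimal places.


d1 = (ln(S/K) + (r - q + 0.5*sigma^2) * T) / (sigma * sqrt(T)) = -0.75529248
d2 = d1 - sigma * sqrt(T) = -0.81029248
exp(-rT) = 0.98265224; exp(-qT) = 0.99650612
C = S_0 * exp(-qT) * N(d1) - K * exp(-rT) * N(d2)
N(d1) = 0.22503675; N(d2) = 0.20888605
C = 90.1000 * 0.99650612 * 0.22503675 - 95.3900 * 0.98265224 * 0.20888605 = 0.6250

Answer: Price = 0.6250


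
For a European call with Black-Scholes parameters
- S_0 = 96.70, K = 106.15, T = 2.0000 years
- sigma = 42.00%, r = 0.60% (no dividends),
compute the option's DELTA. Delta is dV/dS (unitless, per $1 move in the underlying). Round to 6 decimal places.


Answer: Delta = 0.563642

Derivation:
d1 = 0.1602105544; d2 = -0.4337591418
phi(d1) = 0.3938550841; exp(-qT) = 1.0000000000; exp(-rT) = 0.9880717129
N(d1) = 0.5636423922
Delta = exp(-qT) * N(d1) = 1.0000000000 * 0.5636423922 = 0.563642


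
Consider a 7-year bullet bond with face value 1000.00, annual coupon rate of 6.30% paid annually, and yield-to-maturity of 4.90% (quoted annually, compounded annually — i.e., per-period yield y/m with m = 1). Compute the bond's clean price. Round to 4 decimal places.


Answer: Price = 1081.3036

Derivation:
Coupon per period c = face * coupon_rate / m = 63.000000
Periods per year m = 1; per-period yield y/m = 0.049000
Number of cashflows N = 7
Cashflows (t years, CF_t, discount factor 1/(1+y/m)^(m*t), PV):
  t = 1.0000: CF_t = 63.000000, DF = 0.953289, PV = 60.057197
  t = 2.0000: CF_t = 63.000000, DF = 0.908760, PV = 57.251856
  t = 3.0000: CF_t = 63.000000, DF = 0.866310, PV = 54.577556
  t = 4.0000: CF_t = 63.000000, DF = 0.825844, PV = 52.028176
  t = 5.0000: CF_t = 63.000000, DF = 0.787268, PV = 49.597879
  t = 6.0000: CF_t = 63.000000, DF = 0.750494, PV = 47.281105
  t = 7.0000: CF_t = 1063.000000, DF = 0.715437, PV = 760.509857
Price P = sum_t PV_t = 1081.303627


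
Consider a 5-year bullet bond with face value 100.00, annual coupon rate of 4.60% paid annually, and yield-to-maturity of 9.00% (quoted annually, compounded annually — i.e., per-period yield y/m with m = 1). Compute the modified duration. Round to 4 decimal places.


Answer: Modified duration = 4.1570

Derivation:
Coupon per period c = face * coupon_rate / m = 4.600000
Periods per year m = 1; per-period yield y/m = 0.090000
Number of cashflows N = 5
Cashflows (t years, CF_t, discount factor 1/(1+y/m)^(m*t), PV):
  t = 1.0000: CF_t = 4.600000, DF = 0.917431, PV = 4.220183
  t = 2.0000: CF_t = 4.600000, DF = 0.841680, PV = 3.871728
  t = 3.0000: CF_t = 4.600000, DF = 0.772183, PV = 3.552044
  t = 4.0000: CF_t = 4.600000, DF = 0.708425, PV = 3.258756
  t = 5.0000: CF_t = 104.600000, DF = 0.649931, PV = 67.982823
Price P = sum_t PV_t = 82.885534
First compute Macaulay numerator sum_t t * PV_t:
  t * PV_t at t = 1.0000: 4.220183
  t * PV_t at t = 2.0000: 7.743456
  t * PV_t at t = 3.0000: 10.656132
  t * PV_t at t = 4.0000: 13.035024
  t * PV_t at t = 5.0000: 339.914115
Macaulay duration D = 375.568910 / 82.885534 = 4.531176
Modified duration = D / (1 + y/m) = 4.531176 / (1 + 0.090000) = 4.157042


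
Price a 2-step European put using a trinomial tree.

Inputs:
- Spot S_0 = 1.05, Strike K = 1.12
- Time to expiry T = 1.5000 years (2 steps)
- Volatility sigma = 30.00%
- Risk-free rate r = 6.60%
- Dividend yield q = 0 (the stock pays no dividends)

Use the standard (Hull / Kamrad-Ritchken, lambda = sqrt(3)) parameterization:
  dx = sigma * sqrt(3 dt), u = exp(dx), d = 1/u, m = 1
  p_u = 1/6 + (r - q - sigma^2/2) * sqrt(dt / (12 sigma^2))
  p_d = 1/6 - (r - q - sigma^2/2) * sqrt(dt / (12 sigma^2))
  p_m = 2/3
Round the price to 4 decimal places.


dt = T/N = 0.750000; dx = sigma*sqrt(3*dt) = 0.450000
u = exp(dx) = 1.568312; d = 1/u = 0.637628
p_u = 0.184167, p_m = 0.666667, p_d = 0.149167
Discount per step: exp(-r*dt) = 0.951705
Stock lattice S(k, j) with j the centered position index:
  k=0: S(0,+0) = 1.0500
  k=1: S(1,-1) = 0.6695; S(1,+0) = 1.0500; S(1,+1) = 1.6467
  k=2: S(2,-2) = 0.4269; S(2,-1) = 0.6695; S(2,+0) = 1.0500; S(2,+1) = 1.6467; S(2,+2) = 2.5826
Terminal payoffs V(N, j) = max(K - S_T, 0):
  V(2,-2) = 0.693102; V(2,-1) = 0.450490; V(2,+0) = 0.070000; V(2,+1) = 0.000000; V(2,+2) = 0.000000
Backward induction: V(k, j) = exp(-r*dt) * [p_u * V(k+1, j+1) + p_m * V(k+1, j) + p_d * V(k+1, j-1)]
  V(1,-1) = exp(-r*dt) * [p_u*0.070000 + p_m*0.450490 + p_d*0.693102] = 0.396486
  V(1,+0) = exp(-r*dt) * [p_u*0.000000 + p_m*0.070000 + p_d*0.450490] = 0.108366
  V(1,+1) = exp(-r*dt) * [p_u*0.000000 + p_m*0.000000 + p_d*0.070000] = 0.009937
  V(0,+0) = exp(-r*dt) * [p_u*0.009937 + p_m*0.108366 + p_d*0.396486] = 0.126783

Answer: Price = V(0,0) = 0.1268


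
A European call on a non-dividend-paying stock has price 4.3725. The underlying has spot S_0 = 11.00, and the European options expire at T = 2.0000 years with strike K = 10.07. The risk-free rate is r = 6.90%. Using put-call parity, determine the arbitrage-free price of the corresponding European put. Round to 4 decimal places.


Answer: Put price = 2.1445

Derivation:
Put-call parity: C - P = S_0 * exp(-qT) - K * exp(-rT).
S_0 * exp(-qT) = 11.0000 * 1.00000000 = 11.00000000
K * exp(-rT) = 10.0700 * 0.87109869 = 8.77196383
P = C - S*exp(-qT) + K*exp(-rT)
P = 4.3725 - 11.00000000 + 8.77196383 = 2.1445


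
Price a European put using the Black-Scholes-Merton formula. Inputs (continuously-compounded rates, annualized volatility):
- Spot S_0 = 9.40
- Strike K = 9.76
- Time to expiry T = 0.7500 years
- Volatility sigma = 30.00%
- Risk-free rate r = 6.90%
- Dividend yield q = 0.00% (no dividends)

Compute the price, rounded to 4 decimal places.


d1 = (ln(S/K) + (r - q + 0.5*sigma^2) * T) / (sigma * sqrt(T)) = 0.18443373
d2 = d1 - sigma * sqrt(T) = -0.07537389
exp(-rT) = 0.94956623; exp(-qT) = 1.00000000
P = K * exp(-rT) * N(-d2) - S_0 * exp(-qT) * N(-d1)
N(-d1) = 0.42683661; N(-d2) = 0.53004138
P = 9.7600 * 0.94956623 * 0.53004138 - 9.4000 * 1.00000000 * 0.42683661 = 0.9000

Answer: Price = 0.9000


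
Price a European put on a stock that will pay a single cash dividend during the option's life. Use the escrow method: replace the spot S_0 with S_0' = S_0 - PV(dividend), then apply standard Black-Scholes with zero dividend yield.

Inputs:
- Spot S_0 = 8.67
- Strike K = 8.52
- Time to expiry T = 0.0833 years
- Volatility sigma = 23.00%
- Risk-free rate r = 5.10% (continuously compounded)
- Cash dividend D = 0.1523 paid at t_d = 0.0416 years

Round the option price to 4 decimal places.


PV(D) = D * exp(-r * t_d) = 0.1523 * 0.99788065 = 0.15197722
S_0' = S_0 - PV(D) = 8.6700 - 0.15197722 = 8.51802278
d1 = (ln(S_0'/K) + (r + sigma^2/2)*T) / (sigma*sqrt(T)) = 0.09369241
d2 = d1 - sigma*sqrt(T) = 0.02731041
exp(-rT) = 0.99576071
N(-d1) = 0.46267675; N(-d2) = 0.48910608
P = K * exp(-rT) * N(-d2) - S_0' * N(-d1) = 8.5200 * 0.99576071 * 0.48910608 - 8.51802278 * 0.46267675 = 0.2084

Answer: Price = 0.2084


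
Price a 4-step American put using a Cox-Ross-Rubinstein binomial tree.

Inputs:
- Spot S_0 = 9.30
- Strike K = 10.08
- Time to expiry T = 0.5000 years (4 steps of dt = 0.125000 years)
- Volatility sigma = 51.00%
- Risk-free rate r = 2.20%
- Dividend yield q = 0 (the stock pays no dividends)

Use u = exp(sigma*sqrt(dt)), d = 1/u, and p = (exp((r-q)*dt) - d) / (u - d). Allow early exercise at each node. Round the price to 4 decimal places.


Answer: Price = V(0,0) = 1.7889

Derivation:
dt = T/N = 0.125000
u = exp(sigma*sqrt(dt)) = 1.197591; d = 1/u = 0.835009
p = (exp((r-q)*dt) - d) / (u - d) = 0.462639
Discount per step: exp(-r*dt) = 0.997254
Stock lattice S(k, i) with i counting down-moves:
  k=0: S(0,0) = 9.3000
  k=1: S(1,0) = 11.1376; S(1,1) = 7.7656
  k=2: S(2,0) = 13.3383; S(2,1) = 9.3000; S(2,2) = 6.4843
  k=3: S(3,0) = 15.9738; S(3,1) = 11.1376; S(3,2) = 7.7656; S(3,3) = 5.4145
  k=4: S(4,0) = 19.1301; S(4,1) = 13.3383; S(4,2) = 9.3000; S(4,3) = 6.4843; S(4,4) = 4.5211
Terminal payoffs V(N, i) = max(K - S_T, 0):
  V(4,0) = 0.000000; V(4,1) = 0.000000; V(4,2) = 0.780000; V(4,3) = 3.595661; V(4,4) = 5.558854
Backward induction: V(k, i) = exp(-r*dt) * [p * V(k+1, i) + (1-p) * V(k+1, i+1)]; then take max(V_cont, immediate exercise) for American.
  V(3,0) = exp(-r*dt) * [p*0.000000 + (1-p)*0.000000] = 0.000000; exercise = 0.000000; V(3,0) = max -> 0.000000
  V(3,1) = exp(-r*dt) * [p*0.000000 + (1-p)*0.780000] = 0.417991; exercise = 0.000000; V(3,1) = max -> 0.417991
  V(3,2) = exp(-r*dt) * [p*0.780000 + (1-p)*3.595661] = 2.286730; exercise = 2.314412; V(3,2) = max -> 2.314412
  V(3,3) = exp(-r*dt) * [p*3.595661 + (1-p)*5.558854] = 4.637833; exercise = 4.665515; V(3,3) = max -> 4.665515
  V(2,0) = exp(-r*dt) * [p*0.000000 + (1-p)*0.417991] = 0.223995; exercise = 0.000000; V(2,0) = max -> 0.223995
  V(2,1) = exp(-r*dt) * [p*0.417991 + (1-p)*2.314412] = 1.433108; exercise = 0.780000; V(2,1) = max -> 1.433108
  V(2,2) = exp(-r*dt) * [p*2.314412 + (1-p)*4.665515] = 3.567979; exercise = 3.595661; V(2,2) = max -> 3.595661
  V(1,0) = exp(-r*dt) * [p*0.223995 + (1-p)*1.433108] = 0.871326; exercise = 0.000000; V(1,0) = max -> 0.871326
  V(1,1) = exp(-r*dt) * [p*1.433108 + (1-p)*3.595661] = 2.588053; exercise = 2.314412; V(1,1) = max -> 2.588053
  V(0,0) = exp(-r*dt) * [p*0.871326 + (1-p)*2.588053] = 1.788903; exercise = 0.780000; V(0,0) = max -> 1.788903


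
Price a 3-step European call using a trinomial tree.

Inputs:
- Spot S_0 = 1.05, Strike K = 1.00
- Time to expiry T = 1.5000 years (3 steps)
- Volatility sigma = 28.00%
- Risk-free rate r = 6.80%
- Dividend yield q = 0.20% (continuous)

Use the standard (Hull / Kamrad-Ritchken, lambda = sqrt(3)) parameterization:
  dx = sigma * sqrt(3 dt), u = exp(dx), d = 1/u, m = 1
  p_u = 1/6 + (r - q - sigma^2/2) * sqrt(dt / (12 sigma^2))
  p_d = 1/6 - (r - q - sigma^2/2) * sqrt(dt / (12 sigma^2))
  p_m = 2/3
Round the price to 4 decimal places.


Answer: Price = V(0,0) = 0.2117

Derivation:
dt = T/N = 0.500000; dx = sigma*sqrt(3*dt) = 0.342929
u = exp(dx) = 1.409068; d = 1/u = 0.709689
p_u = 0.186204, p_m = 0.666667, p_d = 0.147129
Discount per step: exp(-r*dt) = 0.966572
Stock lattice S(k, j) with j the centered position index:
  k=0: S(0,+0) = 1.0500
  k=1: S(1,-1) = 0.7452; S(1,+0) = 1.0500; S(1,+1) = 1.4795
  k=2: S(2,-2) = 0.5288; S(2,-1) = 0.7452; S(2,+0) = 1.0500; S(2,+1) = 1.4795; S(2,+2) = 2.0847
  k=3: S(3,-3) = 0.3753; S(3,-2) = 0.5288; S(3,-1) = 0.7452; S(3,+0) = 1.0500; S(3,+1) = 1.4795; S(3,+2) = 2.0847; S(3,+3) = 2.9375
Terminal payoffs V(N, j) = max(S_T - K, 0):
  V(3,-3) = 0.000000; V(3,-2) = 0.000000; V(3,-1) = 0.000000; V(3,+0) = 0.050000; V(3,+1) = 0.479522; V(3,+2) = 1.084747; V(3,+3) = 1.937550
Backward induction: V(k, j) = exp(-r*dt) * [p_u * V(k+1, j+1) + p_m * V(k+1, j) + p_d * V(k+1, j-1)]
  V(2,-2) = exp(-r*dt) * [p_u*0.000000 + p_m*0.000000 + p_d*0.000000] = 0.000000
  V(2,-1) = exp(-r*dt) * [p_u*0.050000 + p_m*0.000000 + p_d*0.000000] = 0.008999
  V(2,+0) = exp(-r*dt) * [p_u*0.479522 + p_m*0.050000 + p_d*0.000000] = 0.118523
  V(2,+1) = exp(-r*dt) * [p_u*1.084747 + p_m*0.479522 + p_d*0.050000] = 0.511337
  V(2,+2) = exp(-r*dt) * [p_u*1.937550 + p_m*1.084747 + p_d*0.479522] = 1.115903
  V(1,-1) = exp(-r*dt) * [p_u*0.118523 + p_m*0.008999 + p_d*0.000000] = 0.027131
  V(1,+0) = exp(-r*dt) * [p_u*0.511337 + p_m*0.118523 + p_d*0.008999] = 0.169684
  V(1,+1) = exp(-r*dt) * [p_u*1.115903 + p_m*0.511337 + p_d*0.118523] = 0.547191
  V(0,+0) = exp(-r*dt) * [p_u*0.547191 + p_m*0.169684 + p_d*0.027131] = 0.211683


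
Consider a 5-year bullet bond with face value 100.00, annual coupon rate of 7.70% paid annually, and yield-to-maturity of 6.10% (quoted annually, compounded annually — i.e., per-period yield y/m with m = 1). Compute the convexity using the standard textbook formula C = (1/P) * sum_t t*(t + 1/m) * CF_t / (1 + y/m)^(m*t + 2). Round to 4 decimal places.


Answer: Convexity = 22.1201

Derivation:
Coupon per period c = face * coupon_rate / m = 7.700000
Periods per year m = 1; per-period yield y/m = 0.061000
Number of cashflows N = 5
Cashflows (t years, CF_t, discount factor 1/(1+y/m)^(m*t), PV):
  t = 1.0000: CF_t = 7.700000, DF = 0.942507, PV = 7.257304
  t = 2.0000: CF_t = 7.700000, DF = 0.888320, PV = 6.840061
  t = 3.0000: CF_t = 7.700000, DF = 0.837247, PV = 6.446806
  t = 4.0000: CF_t = 7.700000, DF = 0.789112, PV = 6.076160
  t = 5.0000: CF_t = 107.700000, DF = 0.743743, PV = 80.101156
Price P = sum_t PV_t = 106.721487
Convexity numerator sum_t t*(t + 1/m) * CF_t / (1+y/m)^(m*t + 2):
  t = 1.0000: term = 12.893611
  t = 2.0000: term = 36.456959
  t = 3.0000: term = 68.721883
  t = 4.0000: term = 107.951434
  t = 5.0000: term = 2134.662745
Convexity = (1/P) * sum = 2360.686633 / 106.721487 = 22.120069
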